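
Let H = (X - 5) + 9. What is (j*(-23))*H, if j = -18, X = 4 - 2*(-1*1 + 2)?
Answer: 2484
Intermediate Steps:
X = 2 (X = 4 - 2*(-1 + 2) = 4 - 2*1 = 4 - 2 = 2)
H = 6 (H = (2 - 5) + 9 = -3 + 9 = 6)
(j*(-23))*H = -18*(-23)*6 = 414*6 = 2484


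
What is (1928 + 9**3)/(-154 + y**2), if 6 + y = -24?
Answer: 2657/746 ≈ 3.5617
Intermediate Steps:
y = -30 (y = -6 - 24 = -30)
(1928 + 9**3)/(-154 + y**2) = (1928 + 9**3)/(-154 + (-30)**2) = (1928 + 729)/(-154 + 900) = 2657/746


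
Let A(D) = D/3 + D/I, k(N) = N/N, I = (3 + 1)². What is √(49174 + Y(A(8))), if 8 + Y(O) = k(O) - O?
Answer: √1769898/6 ≈ 221.73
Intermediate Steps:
I = 16 (I = 4² = 16)
k(N) = 1
A(D) = 19*D/48 (A(D) = D/3 + D/16 = 19*D/48)
Y(O) = -7 - O (Y(O) = -8 + (1 - O) = -7 - O)
√(49174 + Y(A(8))) = √(49174 + (-7 - 19*8/48)) = √(49174 + (-7 - 1*19/6)) = √(49174 + (-7 - 19/6)) = √(49174 - 61/6) = √(294983/6) = √1769898/6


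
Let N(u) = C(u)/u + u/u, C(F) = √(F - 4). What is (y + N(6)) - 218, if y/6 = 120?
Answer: 503 + √2/6 ≈ 503.24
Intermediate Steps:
y = 720 (y = 6*120 = 720)
C(F) = √(-4 + F)
N(u) = 1 + √(-4 + u)/u (N(u) = √(-4 + u)/u + u/u = √(-4 + u)/u + 1 = 1 + √(-4 + u)/u)
(y + N(6)) - 218 = (720 + (6 + √(-4 + 6))/6) - 218 = (720 + (6 + √2)/6) - 218 = (720 + (1 + √2/6)) - 218 = (721 + √2/6) - 218 = 503 + √2/6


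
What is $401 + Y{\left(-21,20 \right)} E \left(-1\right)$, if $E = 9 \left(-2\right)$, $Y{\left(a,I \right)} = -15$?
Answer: $131$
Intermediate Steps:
$E = -18$
$401 + Y{\left(-21,20 \right)} E \left(-1\right) = 401 - 15 \left(\left(-18\right) \left(-1\right)\right) = 401 - 270 = 131$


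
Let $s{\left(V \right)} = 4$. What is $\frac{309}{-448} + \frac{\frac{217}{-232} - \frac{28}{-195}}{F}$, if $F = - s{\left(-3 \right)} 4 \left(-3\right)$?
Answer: $- \frac{10735103}{15200640} \approx -0.70623$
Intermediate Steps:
$F = 48$ ($F = \left(-1\right) 4 \cdot 4 \left(-3\right) = \left(-4\right) \left(-12\right) = 48$)
$\frac{309}{-448} + \frac{\frac{217}{-232} - \frac{28}{-195}}{F} = \frac{309}{-448} + \frac{\frac{217}{-232} - \frac{28}{-195}}{48} = 309 \left(- \frac{1}{448}\right) + \left(217 \left(- \frac{1}{232}\right) - - \frac{28}{195}\right) \frac{1}{48} = - \frac{309}{448} + \left(- \frac{217}{232} + \frac{28}{195}\right) \frac{1}{48} = - \frac{309}{448} - \frac{35819}{2171520} = - \frac{10735103}{15200640}$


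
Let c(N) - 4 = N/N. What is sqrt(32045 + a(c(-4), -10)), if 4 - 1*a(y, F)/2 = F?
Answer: sqrt(32073) ≈ 179.09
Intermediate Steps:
c(N) = 5 (c(N) = 4 + N/N = 4 + 1 = 5)
a(y, F) = 8 - 2*F
sqrt(32045 + a(c(-4), -10)) = sqrt(32045 + (8 - 2*(-10))) = sqrt(32045 + (8 + 20)) = sqrt(32045 + 28) = sqrt(32073)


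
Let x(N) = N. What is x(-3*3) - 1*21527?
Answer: -21536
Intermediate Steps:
x(-3*3) - 1*21527 = -3*3 - 1*21527 = -9 - 21527 = -21536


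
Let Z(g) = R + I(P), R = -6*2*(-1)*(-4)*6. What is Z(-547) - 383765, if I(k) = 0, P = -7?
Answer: -384053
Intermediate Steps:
R = -288 (R = -(-12)*(-4)*6 = -6*8*6 = -48*6 = -288)
Z(g) = -288 (Z(g) = -288 + 0 = -288)
Z(-547) - 383765 = -288 - 383765 = -384053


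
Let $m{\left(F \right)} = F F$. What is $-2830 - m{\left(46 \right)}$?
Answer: $-4946$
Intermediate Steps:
$m{\left(F \right)} = F^{2}$
$-2830 - m{\left(46 \right)} = -2830 - 46^{2} = -2830 - 2116 = -4946$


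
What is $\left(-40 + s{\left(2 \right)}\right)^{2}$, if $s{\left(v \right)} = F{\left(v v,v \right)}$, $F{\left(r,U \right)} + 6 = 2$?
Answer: $1936$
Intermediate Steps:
$F{\left(r,U \right)} = -4$ ($F{\left(r,U \right)} = -6 + 2 = -4$)
$s{\left(v \right)} = -4$
$\left(-40 + s{\left(2 \right)}\right)^{2} = \left(-40 - 4\right)^{2} = \left(-44\right)^{2} = 1936$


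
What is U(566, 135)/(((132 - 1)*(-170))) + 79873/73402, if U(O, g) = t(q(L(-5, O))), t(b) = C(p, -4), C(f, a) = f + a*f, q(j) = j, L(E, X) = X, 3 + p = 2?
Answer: 444637876/408665635 ≈ 1.0880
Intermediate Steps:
p = -1 (p = -3 + 2 = -1)
t(b) = 3 (t(b) = -(1 - 4) = -1*(-3) = 3)
U(O, g) = 3
U(566, 135)/(((132 - 1)*(-170))) + 79873/73402 = 3/(((132 - 1)*(-170))) + 79873/73402 = 3/((131*(-170))) + 79873*(1/73402) = 3/(-22270) + 79873/73402 = 3*(-1/22270) + 79873/73402 = -3/22270 + 79873/73402 = 444637876/408665635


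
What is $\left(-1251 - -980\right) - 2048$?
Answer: $-2319$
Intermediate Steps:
$\left(-1251 - -980\right) - 2048 = \left(-1251 + \left(-355 + 1335\right)\right) - 2048 = \left(-1251 + 980\right) - 2048 = -271 - 2048 = -2319$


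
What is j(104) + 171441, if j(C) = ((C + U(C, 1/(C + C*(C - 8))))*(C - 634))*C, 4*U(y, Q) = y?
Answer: -6994159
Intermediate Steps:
U(y, Q) = y/4
j(C) = 5*C**2*(-634 + C)/4 (j(C) = ((C + C/4)*(C - 634))*C = ((5*C/4)*(-634 + C))*C = (5*C*(-634 + C)/4)*C = 5*C**2*(-634 + C)/4)
j(104) + 171441 = (5/4)*104**2*(-634 + 104) + 171441 = (5/4)*10816*(-530) + 171441 = -7165600 + 171441 = -6994159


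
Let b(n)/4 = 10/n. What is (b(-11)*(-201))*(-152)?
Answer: -1222080/11 ≈ -1.1110e+5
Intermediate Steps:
b(n) = 40/n (b(n) = 4*(10/n) = 40/n)
(b(-11)*(-201))*(-152) = ((40/(-11))*(-201))*(-152) = ((40*(-1/11))*(-201))*(-152) = -40/11*(-201)*(-152) = (8040/11)*(-152) = -1222080/11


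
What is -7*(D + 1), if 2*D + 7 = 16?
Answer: -77/2 ≈ -38.500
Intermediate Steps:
D = 9/2 (D = -7/2 + (½)*16 = -7/2 + 8 = 9/2 ≈ 4.5000)
-7*(D + 1) = -7*(9/2 + 1) = -7*11/2 = -77/2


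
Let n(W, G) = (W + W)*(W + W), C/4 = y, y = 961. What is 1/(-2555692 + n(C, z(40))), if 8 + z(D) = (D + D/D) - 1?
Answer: 1/56549652 ≈ 1.7684e-8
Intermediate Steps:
C = 3844 (C = 4*961 = 3844)
z(D) = -8 + D (z(D) = -8 + ((D + D/D) - 1) = -8 + ((D + 1) - 1) = -8 + ((1 + D) - 1) = -8 + D)
n(W, G) = 4*W² (n(W, G) = (2*W)*(2*W) = 4*W²)
1/(-2555692 + n(C, z(40))) = 1/(-2555692 + 4*3844²) = 1/(-2555692 + 4*14776336) = 1/(-2555692 + 59105344) = 1/56549652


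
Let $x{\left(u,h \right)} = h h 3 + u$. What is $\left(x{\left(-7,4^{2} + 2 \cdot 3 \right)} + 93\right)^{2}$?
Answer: $2365444$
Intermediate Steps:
$x{\left(u,h \right)} = u + 3 h^{2}$ ($x{\left(u,h \right)} = h^{2} \cdot 3 + u = 3 h^{2} + u = u + 3 h^{2}$)
$\left(x{\left(-7,4^{2} + 2 \cdot 3 \right)} + 93\right)^{2} = \left(\left(-7 + 3 \left(4^{2} + 2 \cdot 3\right)^{2}\right) + 93\right)^{2} = \left(\left(-7 + 3 \left(16 + 6\right)^{2}\right) + 93\right)^{2} = \left(\left(-7 + 3 \cdot 22^{2}\right) + 93\right)^{2} = \left(\left(-7 + 3 \cdot 484\right) + 93\right)^{2} = \left(\left(-7 + 1452\right) + 93\right)^{2} = \left(1445 + 93\right)^{2} = 1538^{2} = 2365444$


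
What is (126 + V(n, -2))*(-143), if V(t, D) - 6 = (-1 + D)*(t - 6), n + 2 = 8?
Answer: -18876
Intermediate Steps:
n = 6 (n = -2 + 8 = 6)
V(t, D) = 6 + (-1 + D)*(-6 + t) (V(t, D) = 6 + (-1 + D)*(t - 6) = 6 + (-1 + D)*(-6 + t))
(126 + V(n, -2))*(-143) = (126 + (12 - 1*6 - 6*(-2) - 2*6))*(-143) = (126 + (12 - 6 + 12 - 12))*(-143) = (126 + 6)*(-143) = 132*(-143) = -18876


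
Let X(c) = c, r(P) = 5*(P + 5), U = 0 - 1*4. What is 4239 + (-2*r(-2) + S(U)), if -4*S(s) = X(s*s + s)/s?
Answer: 16839/4 ≈ 4209.8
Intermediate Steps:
U = -4 (U = 0 - 4 = -4)
r(P) = 25 + 5*P (r(P) = 5*(5 + P) = 25 + 5*P)
S(s) = -(s + s²)/(4*s) (S(s) = -(s*s + s)/(4*s) = -(s² + s)/(4*s) = -(s + s²)/(4*s))
4239 + (-2*r(-2) + S(U)) = 4239 + (-2*(25 + 5*(-2)) + (-¼ - ¼*(-4))) = 4239 + (-2*(25 - 10) + (-¼ + 1)) = 4239 + (-2*15 + ¾) = 4239 + (-30 + ¾) = 4239 - 117/4 = 16839/4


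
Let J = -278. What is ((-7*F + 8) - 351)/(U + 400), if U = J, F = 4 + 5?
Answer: -203/61 ≈ -3.3279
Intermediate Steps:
F = 9
U = -278
((-7*F + 8) - 351)/(U + 400) = ((-7*9 + 8) - 351)/(-278 + 400) = ((-63 + 8) - 351)/122 = (-55 - 351)*(1/122) = -406*1/122 = -203/61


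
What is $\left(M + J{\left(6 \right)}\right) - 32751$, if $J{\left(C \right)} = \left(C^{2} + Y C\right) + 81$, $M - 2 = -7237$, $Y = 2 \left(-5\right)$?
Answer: $-39929$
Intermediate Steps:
$Y = -10$
$M = -7235$ ($M = 2 - 7237 = -7235$)
$J{\left(C \right)} = 81 + C^{2} - 10 C$ ($J{\left(C \right)} = \left(C^{2} - 10 C\right) + 81 = 81 + C^{2} - 10 C$)
$\left(M + J{\left(6 \right)}\right) - 32751 = \left(-7235 + \left(81 + 6^{2} - 60\right)\right) - 32751 = \left(-7235 + \left(81 + 36 - 60\right)\right) - 32751 = \left(-7235 + 57\right) - 32751 = -7178 - 32751 = -39929$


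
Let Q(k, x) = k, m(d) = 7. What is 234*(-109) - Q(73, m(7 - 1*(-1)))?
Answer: -25579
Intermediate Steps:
234*(-109) - Q(73, m(7 - 1*(-1))) = 234*(-109) - 1*73 = -25506 - 73 = -25579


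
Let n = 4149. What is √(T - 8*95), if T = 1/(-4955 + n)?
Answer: I*√493724166/806 ≈ 27.568*I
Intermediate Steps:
T = -1/806 (T = 1/(-4955 + 4149) = 1/(-806) = -1/806 ≈ -0.0012407)
√(T - 8*95) = √(-1/806 - 8*95) = √(-1/806 - 760) = √(-612561/806) = I*√493724166/806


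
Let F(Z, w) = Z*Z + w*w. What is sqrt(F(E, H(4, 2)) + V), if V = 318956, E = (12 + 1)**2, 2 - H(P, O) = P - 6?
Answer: sqrt(347533) ≈ 589.52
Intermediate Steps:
H(P, O) = 8 - P (H(P, O) = 2 - (P - 6) = 2 - (-6 + P) = 2 + (6 - P) = 8 - P)
E = 169 (E = 13**2 = 169)
F(Z, w) = Z**2 + w**2
sqrt(F(E, H(4, 2)) + V) = sqrt((169**2 + (8 - 1*4)**2) + 318956) = sqrt((28561 + (8 - 4)**2) + 318956) = sqrt((28561 + 4**2) + 318956) = sqrt((28561 + 16) + 318956) = sqrt(28577 + 318956) = sqrt(347533)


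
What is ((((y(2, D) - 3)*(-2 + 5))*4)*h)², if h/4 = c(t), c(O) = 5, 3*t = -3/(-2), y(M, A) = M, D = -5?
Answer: 57600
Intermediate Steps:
t = ½ (t = (-3/(-2))/3 = (-3*(-½))/3 = (⅓)*(3/2) = ½ ≈ 0.50000)
h = 20 (h = 4*5 = 20)
((((y(2, D) - 3)*(-2 + 5))*4)*h)² = ((((2 - 3)*(-2 + 5))*4)*20)² = ((-1*3*4)*20)² = (-3*4*20)² = (-12*20)² = (-240)² = 57600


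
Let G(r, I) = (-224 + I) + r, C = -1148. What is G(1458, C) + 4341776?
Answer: 4341862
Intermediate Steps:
G(r, I) = -224 + I + r
G(1458, C) + 4341776 = (-224 - 1148 + 1458) + 4341776 = 86 + 4341776 = 4341862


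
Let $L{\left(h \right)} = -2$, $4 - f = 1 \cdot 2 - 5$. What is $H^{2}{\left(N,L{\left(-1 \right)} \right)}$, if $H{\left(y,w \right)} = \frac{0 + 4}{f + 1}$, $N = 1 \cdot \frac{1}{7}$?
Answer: $\frac{1}{4} \approx 0.25$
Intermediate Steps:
$f = 7$ ($f = 4 - \left(1 \cdot 2 - 5\right) = 4 - \left(2 - 5\right) = 4 - -3 = 4 + 3 = 7$)
$N = \frac{1}{7}$ ($N = 1 \cdot \frac{1}{7} = \frac{1}{7} \approx 0.14286$)
$H{\left(y,w \right)} = \frac{1}{2}$ ($H{\left(y,w \right)} = \frac{0 + 4}{7 + 1} = \frac{4}{8} = 4 \cdot \frac{1}{8} = \frac{1}{2}$)
$H^{2}{\left(N,L{\left(-1 \right)} \right)} = \left(\frac{1}{2}\right)^{2} = \frac{1}{4}$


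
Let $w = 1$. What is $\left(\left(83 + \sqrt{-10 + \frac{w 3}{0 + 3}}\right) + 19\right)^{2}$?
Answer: $10395 + 612 i \approx 10395.0 + 612.0 i$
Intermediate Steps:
$\left(\left(83 + \sqrt{-10 + \frac{w 3}{0 + 3}}\right) + 19\right)^{2} = \left(\left(83 + \sqrt{-10 + \frac{1 \cdot 3}{0 + 3}}\right) + 19\right)^{2} = \left(\left(83 + \sqrt{-10 + \frac{3}{3}}\right) + 19\right)^{2} = \left(\left(83 + \sqrt{-10 + 3 \cdot \frac{1}{3}}\right) + 19\right)^{2} = \left(\left(83 + \sqrt{-10 + 1}\right) + 19\right)^{2} = \left(\left(83 + \sqrt{-9}\right) + 19\right)^{2} = \left(\left(83 + 3 i\right) + 19\right)^{2} = \left(102 + 3 i\right)^{2}$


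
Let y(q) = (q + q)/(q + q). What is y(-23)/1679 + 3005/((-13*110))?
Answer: -1008793/480194 ≈ -2.1008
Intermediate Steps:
y(q) = 1 (y(q) = (2*q)/((2*q)) = (2*q)*(1/(2*q)) = 1)
y(-23)/1679 + 3005/((-13*110)) = 1/1679 + 3005/((-13*110)) = 1*(1/1679) + 3005/(-1430) = 1/1679 + 3005*(-1/1430) = 1/1679 - 601/286 = -1008793/480194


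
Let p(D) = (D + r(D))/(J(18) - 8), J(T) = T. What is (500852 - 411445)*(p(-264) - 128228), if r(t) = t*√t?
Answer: -57334205704/5 - 23603448*I*√66/5 ≈ -1.1467e+10 - 3.8351e+7*I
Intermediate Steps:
r(t) = t^(3/2)
p(D) = D/10 + D^(3/2)/10 (p(D) = (D + D^(3/2))/(18 - 8) = (D + D^(3/2))/10 = (D + D^(3/2))*(⅒) = D/10 + D^(3/2)/10)
(500852 - 411445)*(p(-264) - 128228) = (500852 - 411445)*(((⅒)*(-264) + (-264)^(3/2)/10) - 128228) = 89407*((-132/5 + (-528*I*√66)/10) - 128228) = 89407*((-132/5 - 264*I*√66/5) - 128228) = 89407*(-641272/5 - 264*I*√66/5) = -57334205704/5 - 23603448*I*√66/5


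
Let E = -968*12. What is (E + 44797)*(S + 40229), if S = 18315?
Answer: 1942548464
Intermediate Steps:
E = -11616
(E + 44797)*(S + 40229) = (-11616 + 44797)*(18315 + 40229) = 33181*58544 = 1942548464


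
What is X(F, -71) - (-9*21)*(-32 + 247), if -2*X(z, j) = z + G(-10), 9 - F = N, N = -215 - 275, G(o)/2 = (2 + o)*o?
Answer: 80611/2 ≈ 40306.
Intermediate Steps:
G(o) = 2*o*(2 + o) (G(o) = 2*((2 + o)*o) = 2*(o*(2 + o)) = 2*o*(2 + o))
N = -490
F = 499 (F = 9 - 1*(-490) = 9 + 490 = 499)
X(z, j) = -80 - z/2 (X(z, j) = -(z + 2*(-10)*(2 - 10))/2 = -(z + 2*(-10)*(-8))/2 = -(z + 160)/2 = -(160 + z)/2 = -80 - z/2)
X(F, -71) - (-9*21)*(-32 + 247) = (-80 - ½*499) - (-9*21)*(-32 + 247) = (-80 - 499/2) - (-189)*215 = -659/2 - 1*(-40635) = -659/2 + 40635 = 80611/2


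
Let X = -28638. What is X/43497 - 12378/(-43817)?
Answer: -79602820/211767561 ≈ -0.37590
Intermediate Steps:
X/43497 - 12378/(-43817) = -28638/43497 - 12378/(-43817) = -28638*1/43497 - 12378*(-1/43817) = -3182/4833 + 12378/43817 = -79602820/211767561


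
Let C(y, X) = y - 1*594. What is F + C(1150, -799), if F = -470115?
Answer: -469559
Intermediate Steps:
C(y, X) = -594 + y (C(y, X) = y - 594 = -594 + y)
F + C(1150, -799) = -470115 + (-594 + 1150) = -470115 + 556 = -469559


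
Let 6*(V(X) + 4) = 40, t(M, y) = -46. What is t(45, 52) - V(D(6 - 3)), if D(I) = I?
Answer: -146/3 ≈ -48.667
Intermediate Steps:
V(X) = 8/3 (V(X) = -4 + (⅙)*40 = -4 + 20/3 = 8/3)
t(45, 52) - V(D(6 - 3)) = -46 - 1*8/3 = -46 - 8/3 = -146/3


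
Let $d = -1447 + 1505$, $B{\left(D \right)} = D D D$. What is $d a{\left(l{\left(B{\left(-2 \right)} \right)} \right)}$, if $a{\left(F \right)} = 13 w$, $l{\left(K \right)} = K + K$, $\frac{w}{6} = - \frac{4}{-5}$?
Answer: $\frac{18096}{5} \approx 3619.2$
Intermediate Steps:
$B{\left(D \right)} = D^{3}$ ($B{\left(D \right)} = D^{2} D = D^{3}$)
$w = \frac{24}{5}$ ($w = 6 \left(- \frac{4}{-5}\right) = 6 \left(\left(-4\right) \left(- \frac{1}{5}\right)\right) = 6 \cdot \frac{4}{5} = \frac{24}{5} \approx 4.8$)
$l{\left(K \right)} = 2 K$
$d = 58$
$a{\left(F \right)} = \frac{312}{5}$ ($a{\left(F \right)} = 13 \cdot \frac{24}{5} = \frac{312}{5}$)
$d a{\left(l{\left(B{\left(-2 \right)} \right)} \right)} = 58 \cdot \frac{312}{5} = \frac{18096}{5}$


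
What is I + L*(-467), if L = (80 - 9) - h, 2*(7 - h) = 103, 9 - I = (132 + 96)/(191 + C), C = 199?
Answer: -7010911/130 ≈ -53930.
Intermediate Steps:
I = 547/65 (I = 9 - (132 + 96)/(191 + 199) = 9 - 228/390 = 9 - 1*38/65 = 9 - 38/65 = 547/65 ≈ 8.4154)
h = -89/2 (h = 7 - 1/2*103 = 7 - 103/2 = -89/2 ≈ -44.500)
L = 231/2 (L = (80 - 9) - 1*(-89/2) = 71 + 89/2 = 231/2 ≈ 115.50)
I + L*(-467) = 547/65 + (231/2)*(-467) = 547/65 - 107877/2 = -7010911/130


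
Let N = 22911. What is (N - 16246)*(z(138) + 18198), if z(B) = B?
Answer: 122209440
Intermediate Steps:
(N - 16246)*(z(138) + 18198) = (22911 - 16246)*(138 + 18198) = 6665*18336 = 122209440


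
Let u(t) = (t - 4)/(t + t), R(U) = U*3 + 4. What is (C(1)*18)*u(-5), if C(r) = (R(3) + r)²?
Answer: 15876/5 ≈ 3175.2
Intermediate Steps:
R(U) = 4 + 3*U (R(U) = 3*U + 4 = 4 + 3*U)
C(r) = (13 + r)² (C(r) = ((4 + 3*3) + r)² = ((4 + 9) + r)² = (13 + r)²)
u(t) = (-4 + t)/(2*t) (u(t) = (-4 + t)/((2*t)) = (-4 + t)*(1/(2*t)) = (-4 + t)/(2*t))
(C(1)*18)*u(-5) = ((13 + 1)²*18)*((½)*(-4 - 5)/(-5)) = (14²*18)*((½)*(-⅕)*(-9)) = (196*18)*(9/10) = 3528*(9/10) = 15876/5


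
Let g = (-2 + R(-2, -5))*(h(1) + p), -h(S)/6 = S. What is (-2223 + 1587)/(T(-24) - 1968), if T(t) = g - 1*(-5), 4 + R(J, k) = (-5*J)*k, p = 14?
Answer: 636/2411 ≈ 0.26379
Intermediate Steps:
h(S) = -6*S
R(J, k) = -4 - 5*J*k (R(J, k) = -4 + (-5*J)*k = -4 - 5*J*k)
g = -448 (g = (-2 + (-4 - 5*(-2)*(-5)))*(-6*1 + 14) = (-2 + (-4 - 50))*(-6 + 14) = (-2 - 54)*8 = -56*8 = -448)
T(t) = -443 (T(t) = -448 - 1*(-5) = -448 + 5 = -443)
(-2223 + 1587)/(T(-24) - 1968) = (-2223 + 1587)/(-443 - 1968) = -636/(-2411) = -636*(-1/2411) = 636/2411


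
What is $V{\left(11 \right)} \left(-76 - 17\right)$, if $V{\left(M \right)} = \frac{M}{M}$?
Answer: $-93$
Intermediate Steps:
$V{\left(M \right)} = 1$
$V{\left(11 \right)} \left(-76 - 17\right) = 1 \left(-76 - 17\right) = 1 \left(-93\right) = -93$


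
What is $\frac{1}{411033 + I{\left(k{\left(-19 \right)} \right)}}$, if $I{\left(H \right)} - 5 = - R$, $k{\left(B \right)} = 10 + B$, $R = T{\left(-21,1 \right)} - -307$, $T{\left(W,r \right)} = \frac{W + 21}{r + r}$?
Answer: $\frac{1}{410731} \approx 2.4347 \cdot 10^{-6}$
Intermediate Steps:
$T{\left(W,r \right)} = \frac{21 + W}{2 r}$
$R = 307$ ($R = \frac{21 - 21}{2 \cdot 1} - -307 = \frac{1}{2} \cdot 1 \cdot 0 + 307 = 0 + 307 = 307$)
$I{\left(H \right)} = -302$ ($I{\left(H \right)} = 5 - 307 = -302$)
$\frac{1}{411033 + I{\left(k{\left(-19 \right)} \right)}} = \frac{1}{411033 - 302} = \frac{1}{410731}$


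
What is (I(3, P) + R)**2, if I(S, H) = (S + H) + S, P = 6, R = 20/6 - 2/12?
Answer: 8281/36 ≈ 230.03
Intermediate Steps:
R = 19/6 (R = 20*(1/6) - 2*1/12 = 10/3 - 1/6 = 19/6 ≈ 3.1667)
I(S, H) = H + 2*S (I(S, H) = (H + S) + S = H + 2*S)
(I(3, P) + R)**2 = ((6 + 2*3) + 19/6)**2 = ((6 + 6) + 19/6)**2 = (12 + 19/6)**2 = (91/6)**2 = 8281/36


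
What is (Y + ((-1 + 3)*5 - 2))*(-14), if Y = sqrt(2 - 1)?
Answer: -126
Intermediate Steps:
Y = 1 (Y = sqrt(1) = 1)
(Y + ((-1 + 3)*5 - 2))*(-14) = (1 + ((-1 + 3)*5 - 2))*(-14) = (1 + (2*5 - 2))*(-14) = (1 + (10 - 2))*(-14) = (1 + 8)*(-14) = 9*(-14) = -126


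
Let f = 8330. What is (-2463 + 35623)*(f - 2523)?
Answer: 192560120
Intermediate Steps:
(-2463 + 35623)*(f - 2523) = (-2463 + 35623)*(8330 - 2523) = 33160*5807 = 192560120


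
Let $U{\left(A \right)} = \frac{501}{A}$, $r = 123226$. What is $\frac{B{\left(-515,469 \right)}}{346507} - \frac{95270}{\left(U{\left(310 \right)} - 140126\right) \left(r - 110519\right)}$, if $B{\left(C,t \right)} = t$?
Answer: $\frac{38444190220971}{27323253549812713} \approx 0.001407$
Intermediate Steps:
$\frac{B{\left(-515,469 \right)}}{346507} - \frac{95270}{\left(U{\left(310 \right)} - 140126\right) \left(r - 110519\right)} = \frac{469}{346507} - \frac{95270}{\left(\frac{501}{310} - 140126\right) \left(123226 - 110519\right)} = 469 \cdot \frac{1}{346507} - \frac{95270}{\left(501 \cdot \frac{1}{310} - 140126\right) 12707} = \frac{67}{49501} - \frac{95270}{\left(\frac{501}{310} - 140126\right) 12707} = \frac{67}{49501} - \frac{95270}{\left(- \frac{43438559}{310}\right) 12707} = \frac{67}{49501} - \frac{95270}{- \frac{551973769213}{310}} = \frac{67}{49501} - - \frac{29533700}{551973769213} = \frac{67}{49501} + \frac{29533700}{551973769213} = \frac{38444190220971}{27323253549812713}$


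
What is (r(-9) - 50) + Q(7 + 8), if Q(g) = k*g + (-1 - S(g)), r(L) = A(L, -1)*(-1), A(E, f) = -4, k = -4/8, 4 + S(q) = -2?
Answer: -97/2 ≈ -48.500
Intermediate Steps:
S(q) = -6 (S(q) = -4 - 2 = -6)
k = -½ (k = -4*⅛ = -½ ≈ -0.50000)
r(L) = 4 (r(L) = -4*(-1) = 4)
Q(g) = 5 - g/2 (Q(g) = -g/2 + (-1 - 1*(-6)) = -g/2 + (-1 + 6) = -g/2 + 5 = 5 - g/2)
(r(-9) - 50) + Q(7 + 8) = (4 - 50) + (5 - (7 + 8)/2) = -46 + (5 - ½*15) = -46 + (5 - 15/2) = -46 - 5/2 = -97/2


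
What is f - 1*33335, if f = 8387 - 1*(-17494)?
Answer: -7454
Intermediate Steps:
f = 25881 (f = 8387 + 17494 = 25881)
f - 1*33335 = 25881 - 1*33335 = 25881 - 33335 = -7454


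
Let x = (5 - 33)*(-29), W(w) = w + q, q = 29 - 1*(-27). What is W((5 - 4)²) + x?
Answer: 869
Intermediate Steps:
q = 56 (q = 29 + 27 = 56)
W(w) = 56 + w (W(w) = w + 56 = 56 + w)
x = 812 (x = -28*(-29) = 812)
W((5 - 4)²) + x = (56 + (5 - 4)²) + 812 = (56 + 1²) + 812 = (56 + 1) + 812 = 57 + 812 = 869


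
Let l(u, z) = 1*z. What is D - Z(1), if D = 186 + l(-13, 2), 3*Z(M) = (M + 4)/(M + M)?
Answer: 1123/6 ≈ 187.17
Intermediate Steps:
Z(M) = (4 + M)/(6*M) (Z(M) = ((M + 4)/(M + M))/3 = ((4 + M)/((2*M)))/3 = ((4 + M)*(1/(2*M)))/3 = ((4 + M)/(2*M))/3 = (4 + M)/(6*M))
l(u, z) = z
D = 188 (D = 186 + 2 = 188)
D - Z(1) = 188 - (4 + 1)/(6*1) = 188 - 5/6 = 188 - 1*⅚ = 188 - ⅚ = 1123/6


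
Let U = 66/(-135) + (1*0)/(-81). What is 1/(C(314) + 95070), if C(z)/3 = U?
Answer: 15/1426028 ≈ 1.0519e-5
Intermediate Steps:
U = -22/45 (U = 66*(-1/135) + 0*(-1/81) = -22/45 + 0 = -22/45 ≈ -0.48889)
C(z) = -22/15 (C(z) = 3*(-22/45) = -22/15)
1/(C(314) + 95070) = 1/(-22/15 + 95070) = 1/(1426028/15) = 15/1426028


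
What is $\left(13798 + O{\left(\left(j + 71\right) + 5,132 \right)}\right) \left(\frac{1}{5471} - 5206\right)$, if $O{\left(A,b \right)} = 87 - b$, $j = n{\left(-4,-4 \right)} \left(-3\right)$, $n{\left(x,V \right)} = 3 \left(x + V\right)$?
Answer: $- \frac{391713289825}{5471} \approx -7.1598 \cdot 10^{7}$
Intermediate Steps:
$n{\left(x,V \right)} = 3 V + 3 x$ ($n{\left(x,V \right)} = 3 \left(V + x\right) = 3 V + 3 x$)
$j = 72$ ($j = \left(3 \left(-4\right) + 3 \left(-4\right)\right) \left(-3\right) = \left(-12 - 12\right) \left(-3\right) = \left(-24\right) \left(-3\right) = 72$)
$\left(13798 + O{\left(\left(j + 71\right) + 5,132 \right)}\right) \left(\frac{1}{5471} - 5206\right) = \left(13798 + \left(87 - 132\right)\right) \left(\frac{1}{5471} - 5206\right) = \left(13798 - 45\right) \left(- \frac{28482025}{5471}\right) = 13753 \left(- \frac{28482025}{5471}\right) = - \frac{391713289825}{5471}$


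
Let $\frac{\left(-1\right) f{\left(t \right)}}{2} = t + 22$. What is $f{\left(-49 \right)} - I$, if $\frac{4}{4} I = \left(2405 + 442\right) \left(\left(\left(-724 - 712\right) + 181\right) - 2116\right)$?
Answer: $9597291$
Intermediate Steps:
$I = -9597237$ ($I = \left(2405 + 442\right) \left(\left(\left(-724 - 712\right) + 181\right) - 2116\right) = 2847 \left(\left(-1436 + 181\right) - 2116\right) = 2847 \left(-1255 - 2116\right) = 2847 \left(-3371\right) = -9597237$)
$f{\left(t \right)} = -44 - 2 t$ ($f{\left(t \right)} = - 2 \left(t + 22\right) = - 2 \left(22 + t\right) = -44 - 2 t$)
$f{\left(-49 \right)} - I = \left(-44 - -98\right) - -9597237 = \left(-44 + 98\right) + 9597237 = 54 + 9597237 = 9597291$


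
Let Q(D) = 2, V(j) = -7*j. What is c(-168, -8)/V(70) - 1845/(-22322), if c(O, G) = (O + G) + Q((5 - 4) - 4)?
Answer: 2394039/5468890 ≈ 0.43776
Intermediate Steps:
c(O, G) = 2 + G + O (c(O, G) = (O + G) + 2 = (G + O) + 2 = 2 + G + O)
c(-168, -8)/V(70) - 1845/(-22322) = (2 - 8 - 168)/((-7*70)) - 1845/(-22322) = -174/(-490) - 1845*(-1/22322) = -174*(-1/490) + 1845/22322 = 87/245 + 1845/22322 = 2394039/5468890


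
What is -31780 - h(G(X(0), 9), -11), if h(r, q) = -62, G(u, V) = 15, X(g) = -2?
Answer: -31718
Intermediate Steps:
-31780 - h(G(X(0), 9), -11) = -31780 - 1*(-62) = -31780 + 62 = -31718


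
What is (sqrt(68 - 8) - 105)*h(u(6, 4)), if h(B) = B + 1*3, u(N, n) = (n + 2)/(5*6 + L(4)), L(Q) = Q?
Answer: -5670/17 + 108*sqrt(15)/17 ≈ -308.92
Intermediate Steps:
u(N, n) = 1/17 + n/34 (u(N, n) = (n + 2)/(5*6 + 4) = (2 + n)/(30 + 4) = (2 + n)/34 = (2 + n)*(1/34) = 1/17 + n/34)
h(B) = 3 + B (h(B) = B + 3 = 3 + B)
(sqrt(68 - 8) - 105)*h(u(6, 4)) = (sqrt(68 - 8) - 105)*(3 + (1/17 + (1/34)*4)) = (sqrt(60) - 105)*(3 + (1/17 + 2/17)) = (2*sqrt(15) - 105)*(3 + 3/17) = (-105 + 2*sqrt(15))*(54/17) = -5670/17 + 108*sqrt(15)/17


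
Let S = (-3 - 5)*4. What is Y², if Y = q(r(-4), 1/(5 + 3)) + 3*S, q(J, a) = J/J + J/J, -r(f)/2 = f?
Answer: 8836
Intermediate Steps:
r(f) = -2*f
S = -32 (S = -8*4 = -32)
q(J, a) = 2 (q(J, a) = 1 + 1 = 2)
Y = -94 (Y = 2 + 3*(-32) = 2 - 96 = -94)
Y² = (-94)² = 8836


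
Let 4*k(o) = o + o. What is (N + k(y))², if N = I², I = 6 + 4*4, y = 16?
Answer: 242064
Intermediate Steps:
I = 22 (I = 6 + 16 = 22)
k(o) = o/2 (k(o) = (o + o)/4 = (2*o)/4 = o/2)
N = 484 (N = 22² = 484)
(N + k(y))² = (484 + (½)*16)² = (484 + 8)² = 492² = 242064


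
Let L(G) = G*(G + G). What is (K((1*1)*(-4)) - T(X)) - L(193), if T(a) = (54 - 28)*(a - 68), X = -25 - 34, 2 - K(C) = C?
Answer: -71190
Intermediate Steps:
K(C) = 2 - C
X = -59
T(a) = -1768 + 26*a (T(a) = 26*(-68 + a) = -1768 + 26*a)
L(G) = 2*G² (L(G) = G*(2*G) = 2*G²)
(K((1*1)*(-4)) - T(X)) - L(193) = ((2 - 1*1*(-4)) - (-1768 + 26*(-59))) - 2*193² = ((2 - (-4)) - (-1768 - 1534)) - 2*37249 = ((2 - 1*(-4)) - 1*(-3302)) - 1*74498 = ((2 + 4) + 3302) - 74498 = (6 + 3302) - 74498 = 3308 - 74498 = -71190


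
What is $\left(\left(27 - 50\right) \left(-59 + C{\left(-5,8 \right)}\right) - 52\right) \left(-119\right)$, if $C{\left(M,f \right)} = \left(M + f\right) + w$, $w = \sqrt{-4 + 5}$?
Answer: $-144347$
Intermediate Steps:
$w = 1$ ($w = \sqrt{1} = 1$)
$C{\left(M,f \right)} = 1 + M + f$ ($C{\left(M,f \right)} = \left(M + f\right) + 1 = 1 + M + f$)
$\left(\left(27 - 50\right) \left(-59 + C{\left(-5,8 \right)}\right) - 52\right) \left(-119\right) = \left(\left(27 - 50\right) \left(-59 + \left(1 - 5 + 8\right)\right) - 52\right) \left(-119\right) = \left(- 23 \left(-59 + 4\right) - 52\right) \left(-119\right) = \left(\left(-23\right) \left(-55\right) - 52\right) \left(-119\right) = \left(1265 - 52\right) \left(-119\right) = 1213 \left(-119\right) = -144347$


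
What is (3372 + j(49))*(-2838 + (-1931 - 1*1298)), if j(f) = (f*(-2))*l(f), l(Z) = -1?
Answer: -21052490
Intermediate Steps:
j(f) = 2*f (j(f) = (f*(-2))*(-1) = -2*f*(-1) = 2*f)
(3372 + j(49))*(-2838 + (-1931 - 1*1298)) = (3372 + 2*49)*(-2838 + (-1931 - 1*1298)) = (3372 + 98)*(-2838 + (-1931 - 1298)) = 3470*(-2838 - 3229) = 3470*(-6067) = -21052490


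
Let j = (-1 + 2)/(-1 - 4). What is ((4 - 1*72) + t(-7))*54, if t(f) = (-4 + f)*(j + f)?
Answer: 3024/5 ≈ 604.80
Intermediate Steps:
j = -1/5 (j = 1/(-5) = 1*(-1/5) = -1/5 ≈ -0.20000)
t(f) = (-4 + f)*(-1/5 + f)
((4 - 1*72) + t(-7))*54 = ((4 - 1*72) + (4/5 + (-7)**2 - 21/5*(-7)))*54 = ((4 - 72) + (4/5 + 49 + 147/5))*54 = (-68 + 396/5)*54 = (56/5)*54 = 3024/5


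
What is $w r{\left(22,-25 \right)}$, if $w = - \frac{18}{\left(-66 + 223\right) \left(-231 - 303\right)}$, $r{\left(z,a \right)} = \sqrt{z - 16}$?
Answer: $\frac{3 \sqrt{6}}{13973} \approx 0.0005259$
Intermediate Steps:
$r{\left(z,a \right)} = \sqrt{-16 + z}$
$w = \frac{3}{13973}$ ($w = - \frac{18}{157 \left(-534\right)} = - \frac{18}{-83838} = \left(-18\right) \left(- \frac{1}{83838}\right) = \frac{3}{13973} \approx 0.0002147$)
$w r{\left(22,-25 \right)} = \frac{3 \sqrt{-16 + 22}}{13973} = \frac{3 \sqrt{6}}{13973}$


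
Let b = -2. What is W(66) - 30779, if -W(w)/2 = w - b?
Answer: -30915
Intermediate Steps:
W(w) = -4 - 2*w (W(w) = -2*(w - 1*(-2)) = -2*(w + 2) = -2*(2 + w) = -4 - 2*w)
W(66) - 30779 = (-4 - 2*66) - 30779 = (-4 - 132) - 30779 = -136 - 30779 = -30915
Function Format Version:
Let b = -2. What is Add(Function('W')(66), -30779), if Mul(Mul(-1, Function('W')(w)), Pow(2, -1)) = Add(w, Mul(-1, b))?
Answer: -30915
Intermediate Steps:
Function('W')(w) = Add(-4, Mul(-2, w)) (Function('W')(w) = Mul(-2, Add(w, Mul(-1, -2))) = Mul(-2, Add(w, 2)) = Mul(-2, Add(2, w)) = Add(-4, Mul(-2, w)))
Add(Function('W')(66), -30779) = Add(Add(-4, Mul(-2, 66)), -30779) = Add(Add(-4, -132), -30779) = Add(-136, -30779) = -30915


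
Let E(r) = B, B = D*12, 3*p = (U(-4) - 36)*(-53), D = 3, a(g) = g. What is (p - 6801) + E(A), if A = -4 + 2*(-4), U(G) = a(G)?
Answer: -18175/3 ≈ -6058.3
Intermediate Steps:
U(G) = G
p = 2120/3 (p = ((-4 - 36)*(-53))/3 = (-40*(-53))/3 = (⅓)*2120 = 2120/3 ≈ 706.67)
A = -12 (A = -4 - 8 = -12)
B = 36 (B = 3*12 = 36)
E(r) = 36
(p - 6801) + E(A) = (2120/3 - 6801) + 36 = -18283/3 + 36 = -18175/3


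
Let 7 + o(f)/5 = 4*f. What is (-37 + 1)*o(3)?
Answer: -900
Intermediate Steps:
o(f) = -35 + 20*f (o(f) = -35 + 5*(4*f) = -35 + 20*f)
(-37 + 1)*o(3) = (-37 + 1)*(-35 + 20*3) = -36*(-35 + 60) = -36*25 = -900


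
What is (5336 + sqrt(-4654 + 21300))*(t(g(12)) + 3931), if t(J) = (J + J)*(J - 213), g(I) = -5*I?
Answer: 195783176 + 36691*sqrt(16646) ≈ 2.0052e+8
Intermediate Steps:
t(J) = 2*J*(-213 + J) (t(J) = (2*J)*(-213 + J) = 2*J*(-213 + J))
(5336 + sqrt(-4654 + 21300))*(t(g(12)) + 3931) = (5336 + sqrt(-4654 + 21300))*(2*(-5*12)*(-213 - 5*12) + 3931) = (5336 + sqrt(16646))*(2*(-60)*(-213 - 60) + 3931) = (5336 + sqrt(16646))*(2*(-60)*(-273) + 3931) = (5336 + sqrt(16646))*(32760 + 3931) = (5336 + sqrt(16646))*36691 = 195783176 + 36691*sqrt(16646)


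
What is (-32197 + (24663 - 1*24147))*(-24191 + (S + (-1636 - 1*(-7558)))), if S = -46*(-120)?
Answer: 403901069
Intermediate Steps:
S = 5520
(-32197 + (24663 - 1*24147))*(-24191 + (S + (-1636 - 1*(-7558)))) = (-32197 + (24663 - 1*24147))*(-24191 + (5520 + (-1636 - 1*(-7558)))) = (-32197 + (24663 - 24147))*(-24191 + (5520 + (-1636 + 7558))) = (-32197 + 516)*(-24191 + (5520 + 5922)) = -31681*(-24191 + 11442) = -31681*(-12749) = 403901069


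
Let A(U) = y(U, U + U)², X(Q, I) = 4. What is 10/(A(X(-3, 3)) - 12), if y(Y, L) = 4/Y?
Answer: -10/11 ≈ -0.90909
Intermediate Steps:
A(U) = 16/U² (A(U) = (4/U)² = 16/U²)
10/(A(X(-3, 3)) - 12) = 10/(16/4² - 12) = 10/(16*(1/16) - 12) = 10/(1 - 12) = 10/(-11) = -1/11*10 = -10/11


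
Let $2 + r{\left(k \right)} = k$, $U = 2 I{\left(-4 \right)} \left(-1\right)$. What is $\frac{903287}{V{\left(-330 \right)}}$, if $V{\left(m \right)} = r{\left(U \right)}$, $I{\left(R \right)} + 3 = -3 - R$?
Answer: $\frac{903287}{2} \approx 4.5164 \cdot 10^{5}$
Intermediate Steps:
$I{\left(R \right)} = -6 - R$ ($I{\left(R \right)} = -3 - \left(3 + R\right) = -6 - R$)
$U = 4$ ($U = 2 \left(-6 - -4\right) \left(-1\right) = 2 \left(-6 + 4\right) \left(-1\right) = 2 \left(-2\right) \left(-1\right) = \left(-4\right) \left(-1\right) = 4$)
$r{\left(k \right)} = -2 + k$
$V{\left(m \right)} = 2$ ($V{\left(m \right)} = -2 + 4 = 2$)
$\frac{903287}{V{\left(-330 \right)}} = \frac{903287}{2}$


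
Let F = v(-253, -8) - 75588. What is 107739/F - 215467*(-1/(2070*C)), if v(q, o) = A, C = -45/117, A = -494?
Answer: -53556545618/196862175 ≈ -272.05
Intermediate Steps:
C = -5/13 (C = -45*1/117 = -5/13 ≈ -0.38462)
v(q, o) = -494
F = -76082 (F = -494 - 75588 = -76082)
107739/F - 215467*(-1/(2070*C)) = 107739/(-76082) - 215467/((-2070*(-5/13))) = 107739*(-1/76082) - 215467/10350/13 = -107739/76082 - 215467*13/10350 = -107739/76082 - 2801071/10350 = -53556545618/196862175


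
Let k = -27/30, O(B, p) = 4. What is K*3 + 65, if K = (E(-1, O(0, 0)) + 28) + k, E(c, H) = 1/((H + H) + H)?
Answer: 2931/20 ≈ 146.55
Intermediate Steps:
E(c, H) = 1/(3*H) (E(c, H) = 1/(2*H + H) = 1/(3*H))
k = -9/10 (k = -27*1/30 = -9/10 ≈ -0.90000)
K = 1631/60 (K = ((⅓)/4 + 28) - 9/10 = ((⅓)*(¼) + 28) - 9/10 = (1/12 + 28) - 9/10 = 337/12 - 9/10 = 1631/60 ≈ 27.183)
K*3 + 65 = (1631/60)*3 + 65 = 1631/20 + 65 = 2931/20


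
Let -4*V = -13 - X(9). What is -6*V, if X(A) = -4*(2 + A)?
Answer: 93/2 ≈ 46.500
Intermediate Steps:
X(A) = -8 - 4*A
V = -31/4 (V = -(-13 - (-8 - 4*9))/4 = -(-13 - (-8 - 36))/4 = -(-13 - 1*(-44))/4 = -(-13 + 44)/4 = -¼*31 = -31/4 ≈ -7.7500)
-6*V = -6*(-31/4) = 93/2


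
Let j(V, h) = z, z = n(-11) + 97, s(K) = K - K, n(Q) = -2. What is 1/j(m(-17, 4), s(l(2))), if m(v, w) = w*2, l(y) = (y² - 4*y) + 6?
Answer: 1/95 ≈ 0.010526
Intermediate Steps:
l(y) = 6 + y² - 4*y
s(K) = 0
m(v, w) = 2*w
z = 95 (z = -2 + 97 = 95)
j(V, h) = 95
1/j(m(-17, 4), s(l(2))) = 1/95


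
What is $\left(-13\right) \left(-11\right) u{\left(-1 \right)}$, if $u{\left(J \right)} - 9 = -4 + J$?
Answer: $572$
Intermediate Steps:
$u{\left(J \right)} = 5 + J$ ($u{\left(J \right)} = 9 + \left(-4 + J\right) = 5 + J$)
$\left(-13\right) \left(-11\right) u{\left(-1 \right)} = \left(-13\right) \left(-11\right) \left(5 - 1\right) = 143 \cdot 4 = 572$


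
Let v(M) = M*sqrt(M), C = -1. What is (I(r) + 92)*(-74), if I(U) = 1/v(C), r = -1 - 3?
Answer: -6808 - 74*I ≈ -6808.0 - 74.0*I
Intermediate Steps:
v(M) = M**(3/2)
r = -4
I(U) = I (I(U) = 1/((-1)**(3/2)) = 1/(-I) = I)
(I(r) + 92)*(-74) = (I + 92)*(-74) = (92 + I)*(-74) = -6808 - 74*I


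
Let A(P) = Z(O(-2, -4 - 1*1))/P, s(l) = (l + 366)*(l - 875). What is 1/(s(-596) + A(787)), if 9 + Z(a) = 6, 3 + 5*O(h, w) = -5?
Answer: 787/266265707 ≈ 2.9557e-6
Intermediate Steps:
O(h, w) = -8/5 (O(h, w) = -3/5 + (1/5)*(-5) = -3/5 - 1 = -8/5)
s(l) = (-875 + l)*(366 + l) (s(l) = (366 + l)*(-875 + l) = (-875 + l)*(366 + l))
Z(a) = -3 (Z(a) = -9 + 6 = -3)
A(P) = -3/P
1/(s(-596) + A(787)) = 1/((-320250 + (-596)**2 - 509*(-596)) - 3/787) = 1/((-320250 + 355216 + 303364) - 3*1/787) = 1/(338330 - 3/787) = 1/(266265707/787) = 787/266265707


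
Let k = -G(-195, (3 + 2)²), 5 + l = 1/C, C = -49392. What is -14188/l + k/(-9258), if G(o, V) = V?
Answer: 6487769051593/2286364938 ≈ 2837.6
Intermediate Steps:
l = -246961/49392 (l = -5 + 1/(-49392) = -5 - 1/49392 = -246961/49392 ≈ -5.0000)
k = -25 (k = -(3 + 2)² = -1*5² = -1*25 = -25)
-14188/l + k/(-9258) = -14188/(-246961/49392) - 25/(-9258) = -14188*(-49392/246961) - 25*(-1/9258) = 700773696/246961 + 25/9258 = 6487769051593/2286364938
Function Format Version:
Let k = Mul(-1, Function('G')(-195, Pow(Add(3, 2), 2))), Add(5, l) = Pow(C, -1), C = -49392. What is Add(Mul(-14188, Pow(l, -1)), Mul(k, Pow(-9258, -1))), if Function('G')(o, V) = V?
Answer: Rational(6487769051593, 2286364938) ≈ 2837.6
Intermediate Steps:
l = Rational(-246961, 49392) (l = Add(-5, Pow(-49392, -1)) = Add(-5, Rational(-1, 49392)) = Rational(-246961, 49392) ≈ -5.0000)
k = -25 (k = Mul(-1, Pow(Add(3, 2), 2)) = Mul(-1, Pow(5, 2)) = Mul(-1, 25) = -25)
Add(Mul(-14188, Pow(l, -1)), Mul(k, Pow(-9258, -1))) = Add(Mul(-14188, Pow(Rational(-246961, 49392), -1)), Mul(-25, Pow(-9258, -1))) = Add(Mul(-14188, Rational(-49392, 246961)), Mul(-25, Rational(-1, 9258))) = Add(Rational(700773696, 246961), Rational(25, 9258)) = Rational(6487769051593, 2286364938)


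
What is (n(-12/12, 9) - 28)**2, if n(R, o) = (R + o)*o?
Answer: 1936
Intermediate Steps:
n(R, o) = o*(R + o)
(n(-12/12, 9) - 28)**2 = (9*(-12/12 + 9) - 28)**2 = (9*(-12*1/12 + 9) - 28)**2 = (9*(-1 + 9) - 28)**2 = (9*8 - 28)**2 = (72 - 28)**2 = 44**2 = 1936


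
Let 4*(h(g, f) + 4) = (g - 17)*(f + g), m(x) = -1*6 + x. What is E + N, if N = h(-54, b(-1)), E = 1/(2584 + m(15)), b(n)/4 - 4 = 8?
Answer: 531567/5186 ≈ 102.50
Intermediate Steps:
b(n) = 48 (b(n) = 16 + 4*8 = 16 + 32 = 48)
m(x) = -6 + x
E = 1/2593 (E = 1/(2584 + (-6 + 15)) = 1/(2584 + 9) = 1/2593 ≈ 0.00038565)
h(g, f) = -4 + (-17 + g)*(f + g)/4 (h(g, f) = -4 + ((g - 17)*(f + g))/4 = -4 + ((-17 + g)*(f + g))/4 = -4 + (-17 + g)*(f + g)/4)
N = 205/2 (N = -4 - 17/4*48 - 17/4*(-54) + (1/4)*(-54)**2 + (1/4)*48*(-54) = -4 - 204 + 459/2 + (1/4)*2916 - 648 = -4 - 204 + 459/2 + 729 - 648 = 205/2 ≈ 102.50)
E + N = 1/2593 + 205/2 = 531567/5186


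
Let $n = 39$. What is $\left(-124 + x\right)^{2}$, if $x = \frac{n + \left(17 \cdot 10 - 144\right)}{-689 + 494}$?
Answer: $\frac{139129}{9} \approx 15459.0$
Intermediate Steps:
$x = - \frac{1}{3}$ ($x = \frac{39 + \left(17 \cdot 10 - 144\right)}{-689 + 494} = \frac{39 + \left(170 - 144\right)}{-195} = \left(39 + 26\right) \left(- \frac{1}{195}\right) = 65 \left(- \frac{1}{195}\right) = - \frac{1}{3} \approx -0.33333$)
$\left(-124 + x\right)^{2} = \left(-124 - \frac{1}{3}\right)^{2} = \left(- \frac{373}{3}\right)^{2} = \frac{139129}{9}$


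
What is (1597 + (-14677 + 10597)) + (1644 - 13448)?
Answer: -14287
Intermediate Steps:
(1597 + (-14677 + 10597)) + (1644 - 13448) = (1597 - 4080) - 11804 = -2483 - 11804 = -14287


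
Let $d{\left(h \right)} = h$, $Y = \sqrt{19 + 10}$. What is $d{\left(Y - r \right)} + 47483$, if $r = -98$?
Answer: $47581 + \sqrt{29} \approx 47586.0$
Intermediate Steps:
$Y = \sqrt{29} \approx 5.3852$
$d{\left(Y - r \right)} + 47483 = \left(\sqrt{29} - -98\right) + 47483 = \left(\sqrt{29} + 98\right) + 47483 = \left(98 + \sqrt{29}\right) + 47483 = 47581 + \sqrt{29}$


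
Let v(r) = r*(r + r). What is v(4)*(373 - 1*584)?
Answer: -6752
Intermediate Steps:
v(r) = 2*r² (v(r) = r*(2*r) = 2*r²)
v(4)*(373 - 1*584) = (2*4²)*(373 - 1*584) = (2*16)*(373 - 584) = 32*(-211) = -6752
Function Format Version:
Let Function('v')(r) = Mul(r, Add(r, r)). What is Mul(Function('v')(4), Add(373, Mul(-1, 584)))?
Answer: -6752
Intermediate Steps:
Function('v')(r) = Mul(2, Pow(r, 2)) (Function('v')(r) = Mul(r, Mul(2, r)) = Mul(2, Pow(r, 2)))
Mul(Function('v')(4), Add(373, Mul(-1, 584))) = Mul(Mul(2, Pow(4, 2)), Add(373, Mul(-1, 584))) = Mul(Mul(2, 16), Add(373, -584)) = Mul(32, -211) = -6752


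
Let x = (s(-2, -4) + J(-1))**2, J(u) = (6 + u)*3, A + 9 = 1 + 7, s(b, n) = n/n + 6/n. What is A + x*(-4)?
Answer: -842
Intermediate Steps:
s(b, n) = 1 + 6/n
A = -1 (A = -9 + (1 + 7) = -9 + 8 = -1)
J(u) = 18 + 3*u
x = 841/4 (x = ((6 - 4)/(-4) + (18 + 3*(-1)))**2 = (-1/4*2 + (18 - 3))**2 = (-1/2 + 15)**2 = (29/2)**2 = 841/4 ≈ 210.25)
A + x*(-4) = -1 + (841/4)*(-4) = -1 - 841 = -842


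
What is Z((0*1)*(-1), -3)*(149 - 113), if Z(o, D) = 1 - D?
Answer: 144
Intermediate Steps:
Z((0*1)*(-1), -3)*(149 - 113) = (1 - 1*(-3))*(149 - 113) = (1 + 3)*36 = 4*36 = 144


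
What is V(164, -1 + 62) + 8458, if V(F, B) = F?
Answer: 8622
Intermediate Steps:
V(164, -1 + 62) + 8458 = 164 + 8458 = 8622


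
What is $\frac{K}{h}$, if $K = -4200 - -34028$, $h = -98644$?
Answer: $- \frac{7457}{24661} \approx -0.30238$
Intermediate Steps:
$K = 29828$ ($K = -4200 + 34028 = 29828$)
$\frac{K}{h} = \frac{29828}{-98644} = 29828 \left(- \frac{1}{98644}\right) = - \frac{7457}{24661}$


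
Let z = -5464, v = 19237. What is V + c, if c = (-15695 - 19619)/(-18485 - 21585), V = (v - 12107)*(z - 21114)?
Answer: -3796655322243/20035 ≈ -1.8950e+8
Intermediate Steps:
V = -189501140 (V = (19237 - 12107)*(-5464 - 21114) = 7130*(-26578) = -189501140)
c = 17657/20035 (c = -35314/(-40070) = -35314*(-1/40070) = 17657/20035 ≈ 0.88131)
V + c = -189501140 + 17657/20035 = -3796655322243/20035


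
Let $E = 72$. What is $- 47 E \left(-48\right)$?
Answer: $162432$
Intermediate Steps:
$- 47 E \left(-48\right) = \left(-47\right) 72 \left(-48\right) = \left(-3384\right) \left(-48\right) = 162432$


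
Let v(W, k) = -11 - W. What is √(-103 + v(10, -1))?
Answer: 2*I*√31 ≈ 11.136*I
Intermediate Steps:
√(-103 + v(10, -1)) = √(-103 + (-11 - 1*10)) = √(-103 + (-11 - 10)) = √(-103 - 21) = √(-124) = 2*I*√31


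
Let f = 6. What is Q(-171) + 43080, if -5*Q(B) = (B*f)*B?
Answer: 39954/5 ≈ 7990.8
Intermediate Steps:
Q(B) = -6*B²/5 (Q(B) = -B*6*B/5 = -6*B*B/5 = -6*B²/5)
Q(-171) + 43080 = -6/5*(-171)² + 43080 = -6/5*29241 + 43080 = -175446/5 + 43080 = 39954/5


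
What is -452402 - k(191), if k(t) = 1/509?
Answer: -230272619/509 ≈ -4.5240e+5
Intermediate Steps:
k(t) = 1/509
-452402 - k(191) = -452402 - 1*1/509 = -452402 - 1/509 = -230272619/509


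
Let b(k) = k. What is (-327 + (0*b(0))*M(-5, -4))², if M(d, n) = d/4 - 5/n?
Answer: 106929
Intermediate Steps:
M(d, n) = -5/n + d/4 (M(d, n) = d*(¼) - 5/n = d/4 - 5/n = -5/n + d/4)
(-327 + (0*b(0))*M(-5, -4))² = (-327 + (0*0)*(-5/(-4) + (¼)*(-5)))² = (-327 + 0*(-5*(-¼) - 5/4))² = (-327 + 0*(5/4 - 5/4))² = (-327 + 0*0)² = (-327 + 0)² = (-327)² = 106929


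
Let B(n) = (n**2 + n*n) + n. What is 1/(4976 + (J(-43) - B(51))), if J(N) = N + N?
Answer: -1/363 ≈ -0.0027548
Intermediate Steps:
B(n) = n + 2*n**2 (B(n) = (n**2 + n**2) + n = 2*n**2 + n = n + 2*n**2)
J(N) = 2*N
1/(4976 + (J(-43) - B(51))) = 1/(4976 + (2*(-43) - 51*(1 + 2*51))) = 1/(4976 + (-86 - 51*(1 + 102))) = 1/(4976 + (-86 - 51*103)) = 1/(4976 + (-86 - 1*5253)) = 1/(4976 + (-86 - 5253)) = 1/(4976 - 5339) = 1/(-363) = -1/363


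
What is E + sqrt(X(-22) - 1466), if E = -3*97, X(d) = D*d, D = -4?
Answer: -291 + I*sqrt(1378) ≈ -291.0 + 37.121*I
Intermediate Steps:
X(d) = -4*d
E = -291
E + sqrt(X(-22) - 1466) = -291 + sqrt(-4*(-22) - 1466) = -291 + sqrt(88 - 1466) = -291 + sqrt(-1378) = -291 + I*sqrt(1378)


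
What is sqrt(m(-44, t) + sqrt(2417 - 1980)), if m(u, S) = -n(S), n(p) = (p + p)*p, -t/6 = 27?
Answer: sqrt(-52488 + sqrt(437)) ≈ 229.06*I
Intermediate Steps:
t = -162 (t = -6*27 = -162)
n(p) = 2*p**2 (n(p) = (2*p)*p = 2*p**2)
m(u, S) = -2*S**2
sqrt(m(-44, t) + sqrt(2417 - 1980)) = sqrt(-2*(-162)**2 + sqrt(2417 - 1980)) = sqrt(-2*26244 + sqrt(437)) = sqrt(-52488 + sqrt(437))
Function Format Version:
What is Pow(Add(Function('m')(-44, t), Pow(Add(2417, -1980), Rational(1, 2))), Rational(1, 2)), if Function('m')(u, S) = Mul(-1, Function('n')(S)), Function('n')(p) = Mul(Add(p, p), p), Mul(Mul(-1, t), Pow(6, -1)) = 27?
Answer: Pow(Add(-52488, Pow(437, Rational(1, 2))), Rational(1, 2)) ≈ Mul(229.06, I)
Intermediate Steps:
t = -162 (t = Mul(-6, 27) = -162)
Function('n')(p) = Mul(2, Pow(p, 2)) (Function('n')(p) = Mul(Mul(2, p), p) = Mul(2, Pow(p, 2)))
Function('m')(u, S) = Mul(-2, Pow(S, 2)) (Function('m')(u, S) = Mul(-1, Mul(2, Pow(S, 2))) = Mul(-2, Pow(S, 2)))
Pow(Add(Function('m')(-44, t), Pow(Add(2417, -1980), Rational(1, 2))), Rational(1, 2)) = Pow(Add(Mul(-2, Pow(-162, 2)), Pow(Add(2417, -1980), Rational(1, 2))), Rational(1, 2)) = Pow(Add(Mul(-2, 26244), Pow(437, Rational(1, 2))), Rational(1, 2)) = Pow(Add(-52488, Pow(437, Rational(1, 2))), Rational(1, 2))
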